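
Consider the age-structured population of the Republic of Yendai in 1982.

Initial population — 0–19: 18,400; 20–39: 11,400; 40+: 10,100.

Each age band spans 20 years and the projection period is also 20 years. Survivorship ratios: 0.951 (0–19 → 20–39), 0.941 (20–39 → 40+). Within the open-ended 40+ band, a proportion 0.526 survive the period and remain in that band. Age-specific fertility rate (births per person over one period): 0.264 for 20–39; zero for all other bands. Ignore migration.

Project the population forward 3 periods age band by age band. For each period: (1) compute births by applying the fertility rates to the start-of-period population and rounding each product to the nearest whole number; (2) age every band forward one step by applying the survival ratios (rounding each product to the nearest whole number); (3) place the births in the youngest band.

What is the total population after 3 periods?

Numbering the groups 1..3 from youngest to oldest:
— Period 1 —
Births: 11400 × 0.264 = 3010
Group 2: 18400 × 0.951 = 17498
Group 3: 11400 × 0.941 + 10100 × 0.526 = 10727 + 5313 = 16040
Population now: 0–19=3010, 20–39=17498, 40+=16040
— Period 2 —
Births: 17498 × 0.264 = 4619
Group 2: 3010 × 0.951 = 2863
Group 3: 17498 × 0.941 + 16040 × 0.526 = 16466 + 8437 = 24903
Population now: 0–19=4619, 20–39=2863, 40+=24903
— Period 3 —
Births: 2863 × 0.264 = 756
Group 2: 4619 × 0.951 = 4393
Group 3: 2863 × 0.941 + 24903 × 0.526 = 2694 + 13099 = 15793
Population now: 0–19=756, 20–39=4393, 40+=15793
Total after period 3: 756 + 4393 + 15793 = 20942

20942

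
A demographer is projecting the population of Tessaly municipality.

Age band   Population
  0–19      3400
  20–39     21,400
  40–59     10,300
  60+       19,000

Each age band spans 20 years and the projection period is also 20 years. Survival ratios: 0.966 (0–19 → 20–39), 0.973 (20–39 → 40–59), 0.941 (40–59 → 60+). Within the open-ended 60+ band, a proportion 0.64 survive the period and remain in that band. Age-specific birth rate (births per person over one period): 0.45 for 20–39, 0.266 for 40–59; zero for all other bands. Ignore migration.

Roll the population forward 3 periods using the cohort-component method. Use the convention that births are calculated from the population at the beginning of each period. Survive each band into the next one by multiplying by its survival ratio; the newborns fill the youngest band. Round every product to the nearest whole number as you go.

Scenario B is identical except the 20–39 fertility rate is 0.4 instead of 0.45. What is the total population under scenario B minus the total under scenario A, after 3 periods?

Call the bands 1 to 4, youngest first.
After projecting period 1:
Births: 21400 * 0.45 = 9630 ; 10300 * 0.266 = 2740 — total 12370
Band 2: 3400 * 0.966 = 3284
Band 3: 21400 * 0.973 = 20822
Band 4: 10300 * 0.941 + 19000 * 0.64 = 9692 + 12160 = 21852
→ [12370, 3284, 20822, 21852]
After projecting period 2:
Births: 3284 * 0.45 = 1478 ; 20822 * 0.266 = 5539 — total 7017
Band 2: 12370 * 0.966 = 11949
Band 3: 3284 * 0.973 = 3195
Band 4: 20822 * 0.941 + 21852 * 0.64 = 19594 + 13985 = 33579
→ [7017, 11949, 3195, 33579]
After projecting period 3:
Births: 11949 * 0.45 = 5377 ; 3195 * 0.266 = 850 — total 6227
Band 2: 7017 * 0.966 = 6778
Band 3: 11949 * 0.973 = 11626
Band 4: 3195 * 0.941 + 33579 * 0.64 = 3006 + 21491 = 24497
→ [6227, 6778, 11626, 24497]
Scenario A total after 3 periods: 49128
Scenario B projection —
After projecting period 1:
Births: 21400 * 0.4 = 8560 ; 10300 * 0.266 = 2740 — total 11300
Band 2: 3400 * 0.966 = 3284
Band 3: 21400 * 0.973 = 20822
Band 4: 10300 * 0.941 + 19000 * 0.64 = 9692 + 12160 = 21852
→ [11300, 3284, 20822, 21852]
After projecting period 2:
Births: 3284 * 0.4 = 1314 ; 20822 * 0.266 = 5539 — total 6853
Band 2: 11300 * 0.966 = 10916
Band 3: 3284 * 0.973 = 3195
Band 4: 20822 * 0.941 + 21852 * 0.64 = 19594 + 13985 = 33579
→ [6853, 10916, 3195, 33579]
After projecting period 3:
Births: 10916 * 0.4 = 4366 ; 3195 * 0.266 = 850 — total 5216
Band 2: 6853 * 0.966 = 6620
Band 3: 10916 * 0.973 = 10621
Band 4: 3195 * 0.941 + 33579 * 0.64 = 3006 + 21491 = 24497
→ [5216, 6620, 10621, 24497]
Scenario B total after 3 periods: 46954
Difference B − A = 46954 − 49128 = -2174

-2174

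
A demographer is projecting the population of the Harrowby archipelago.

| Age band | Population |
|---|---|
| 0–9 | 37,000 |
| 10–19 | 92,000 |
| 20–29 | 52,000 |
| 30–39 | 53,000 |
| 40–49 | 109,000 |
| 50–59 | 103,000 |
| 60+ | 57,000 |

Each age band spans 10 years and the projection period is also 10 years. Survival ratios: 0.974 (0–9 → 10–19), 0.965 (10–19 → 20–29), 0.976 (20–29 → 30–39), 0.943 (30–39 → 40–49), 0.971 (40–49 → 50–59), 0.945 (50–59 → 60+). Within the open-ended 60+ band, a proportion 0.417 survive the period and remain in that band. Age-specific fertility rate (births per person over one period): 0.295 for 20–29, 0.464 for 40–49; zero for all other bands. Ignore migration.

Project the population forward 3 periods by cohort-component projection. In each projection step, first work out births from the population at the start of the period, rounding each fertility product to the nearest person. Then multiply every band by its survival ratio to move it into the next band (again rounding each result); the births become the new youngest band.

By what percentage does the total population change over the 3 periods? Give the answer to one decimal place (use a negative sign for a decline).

-17.8

Call the bands 1 to 7, youngest first.
[period 1]
Births: 52000 * 0.295 = 15340, 109000 * 0.464 = 50576 → total 65916
Band 2: 37000 * 0.974 = 36038
Band 3: 92000 * 0.965 = 88780
Band 4: 52000 * 0.976 = 50752
Band 5: 53000 * 0.943 = 49979
Band 6: 109000 * 0.971 = 105839
Band 7: 103000 * 0.945 + 57000 * 0.417 = 97335 + 23769 = 121104
Population now: 0–9=65916, 10–19=36038, 20–29=88780, 30–39=50752, 40–49=49979, 50–59=105839, 60+=121104
[period 2]
Births: 88780 * 0.295 = 26190, 49979 * 0.464 = 23190 → total 49380
Band 2: 65916 * 0.974 = 64202
Band 3: 36038 * 0.965 = 34777
Band 4: 88780 * 0.976 = 86649
Band 5: 50752 * 0.943 = 47859
Band 6: 49979 * 0.971 = 48530
Band 7: 105839 * 0.945 + 121104 * 0.417 = 100018 + 50500 = 150518
Population now: 0–9=49380, 10–19=64202, 20–29=34777, 30–39=86649, 40–49=47859, 50–59=48530, 60+=150518
[period 3]
Births: 34777 * 0.295 = 10259, 47859 * 0.464 = 22207 → total 32466
Band 2: 49380 * 0.974 = 48096
Band 3: 64202 * 0.965 = 61955
Band 4: 34777 * 0.976 = 33942
Band 5: 86649 * 0.943 = 81710
Band 6: 47859 * 0.971 = 46471
Band 7: 48530 * 0.945 + 150518 * 0.417 = 45861 + 62766 = 108627
Population now: 0–9=32466, 10–19=48096, 20–29=61955, 30–39=33942, 40–49=81710, 50–59=46471, 60+=108627
Total: 503000 → 413267; change = -89733; percentage change = -17.8%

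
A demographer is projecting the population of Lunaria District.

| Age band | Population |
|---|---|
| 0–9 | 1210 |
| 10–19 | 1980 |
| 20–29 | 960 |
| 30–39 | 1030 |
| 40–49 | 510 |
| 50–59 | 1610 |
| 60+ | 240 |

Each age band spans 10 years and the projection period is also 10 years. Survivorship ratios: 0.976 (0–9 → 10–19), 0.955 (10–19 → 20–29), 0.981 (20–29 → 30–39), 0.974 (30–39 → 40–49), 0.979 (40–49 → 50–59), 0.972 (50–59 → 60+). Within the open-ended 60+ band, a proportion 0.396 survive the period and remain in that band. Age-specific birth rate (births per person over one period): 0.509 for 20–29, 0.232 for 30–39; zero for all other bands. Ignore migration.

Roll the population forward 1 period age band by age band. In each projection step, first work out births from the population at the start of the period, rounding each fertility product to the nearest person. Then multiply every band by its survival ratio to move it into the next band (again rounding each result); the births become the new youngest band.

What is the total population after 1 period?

7904

Let group 1 be 0–9 through group 7 = 60+.
Period 1:
Births: 960 × 0.509 = 489  |  1030 × 0.232 = 239 → 728
Group 2: 1210 × 0.976 = 1181
Group 3: 1980 × 0.955 = 1891
Group 4: 960 × 0.981 = 942
Group 5: 1030 × 0.974 = 1003
Group 6: 510 × 0.979 = 499
Group 7: 1610 × 0.972 + 240 × 0.396 = 1565 + 95 = 1660
→ [728, 1181, 1891, 942, 1003, 499, 1660]
Total after period 1: 728 + 1181 + 1891 + 942 + 1003 + 499 + 1660 = 7904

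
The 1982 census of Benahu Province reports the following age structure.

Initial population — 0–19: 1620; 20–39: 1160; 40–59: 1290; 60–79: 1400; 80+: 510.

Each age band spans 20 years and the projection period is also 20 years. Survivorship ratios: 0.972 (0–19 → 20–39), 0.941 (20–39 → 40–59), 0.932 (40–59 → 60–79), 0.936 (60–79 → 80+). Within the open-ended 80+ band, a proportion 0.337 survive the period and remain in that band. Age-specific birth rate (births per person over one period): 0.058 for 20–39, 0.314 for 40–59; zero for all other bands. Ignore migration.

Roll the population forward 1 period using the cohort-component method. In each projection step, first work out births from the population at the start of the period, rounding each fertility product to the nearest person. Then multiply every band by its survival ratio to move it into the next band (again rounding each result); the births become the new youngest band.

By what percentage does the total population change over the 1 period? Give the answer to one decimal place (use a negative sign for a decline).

Call the bands 1 to 5, youngest first.
Period 1:
Births: 1160 * 0.058 = 67, 1290 * 0.314 = 405 → total 472
Band 2: 1620 * 0.972 = 1575
Band 3: 1160 * 0.941 = 1092
Band 4: 1290 * 0.932 = 1202
Band 5: 1400 * 0.936 + 510 * 0.337 = 1310 + 172 = 1482
Giving 472 / 1575 / 1092 / 1202 / 1482.
Total: 5980 → 5823; change = -157; percentage change = -2.6%

-2.6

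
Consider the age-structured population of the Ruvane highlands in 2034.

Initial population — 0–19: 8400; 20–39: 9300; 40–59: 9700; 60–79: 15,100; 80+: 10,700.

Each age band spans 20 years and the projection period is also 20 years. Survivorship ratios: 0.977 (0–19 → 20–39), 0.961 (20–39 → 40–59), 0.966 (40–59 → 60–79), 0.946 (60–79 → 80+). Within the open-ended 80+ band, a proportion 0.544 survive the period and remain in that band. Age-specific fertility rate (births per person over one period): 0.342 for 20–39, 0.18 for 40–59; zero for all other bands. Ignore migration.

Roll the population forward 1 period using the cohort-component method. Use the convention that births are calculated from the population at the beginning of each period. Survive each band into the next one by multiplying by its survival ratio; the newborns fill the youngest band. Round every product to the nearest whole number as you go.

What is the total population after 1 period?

(Bands numbered youngest = 1 to oldest = 5.)
— Period 1 —
Births: 9300 × 0.342 = 3181 ; 9700 × 0.18 = 1746 → 4927
Band 2: 8400 × 0.977 = 8207
Band 3: 9300 × 0.961 = 8937
Band 4: 9700 × 0.966 = 9370
Band 5: 15100 × 0.946 + 10700 × 0.544 = 14285 + 5821 = 20106
→ [4927, 8207, 8937, 9370, 20106]
Total after period 1: 4927 + 8207 + 8937 + 9370 + 20106 = 51547

51547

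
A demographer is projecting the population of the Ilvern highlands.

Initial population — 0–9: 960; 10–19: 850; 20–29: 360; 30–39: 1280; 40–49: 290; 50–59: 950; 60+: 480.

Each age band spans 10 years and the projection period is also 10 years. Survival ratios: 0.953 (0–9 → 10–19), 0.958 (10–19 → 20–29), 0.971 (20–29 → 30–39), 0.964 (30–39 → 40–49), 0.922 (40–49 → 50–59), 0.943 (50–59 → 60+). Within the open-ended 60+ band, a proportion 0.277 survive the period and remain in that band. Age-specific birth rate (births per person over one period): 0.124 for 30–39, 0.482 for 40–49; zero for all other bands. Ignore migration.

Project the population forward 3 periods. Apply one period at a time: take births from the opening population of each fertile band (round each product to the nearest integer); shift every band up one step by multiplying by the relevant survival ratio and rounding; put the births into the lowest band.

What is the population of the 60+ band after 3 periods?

Numbering the bands 1..7 from youngest to oldest:
— Period 1 —
Births: 1280 * 0.124 = 159 ; 290 * 0.482 = 140 ⇒ total 299
Band 2: 960 * 0.953 = 915
Band 3: 850 * 0.958 = 814
Band 4: 360 * 0.971 = 350
Band 5: 1280 * 0.964 = 1234
Band 6: 290 * 0.922 = 267
Band 7: 950 * 0.943 + 480 * 0.277 = 896 + 133 = 1029
Population now: 0–9=299, 10–19=915, 20–29=814, 30–39=350, 40–49=1234, 50–59=267, 60+=1029
— Period 2 —
Births: 350 * 0.124 = 43 ; 1234 * 0.482 = 595 ⇒ total 638
Band 2: 299 * 0.953 = 285
Band 3: 915 * 0.958 = 877
Band 4: 814 * 0.971 = 790
Band 5: 350 * 0.964 = 337
Band 6: 1234 * 0.922 = 1138
Band 7: 267 * 0.943 + 1029 * 0.277 = 252 + 285 = 537
Population now: 0–9=638, 10–19=285, 20–29=877, 30–39=790, 40–49=337, 50–59=1138, 60+=537
— Period 3 —
Births: 790 * 0.124 = 98 ; 337 * 0.482 = 162 ⇒ total 260
Band 2: 638 * 0.953 = 608
Band 3: 285 * 0.958 = 273
Band 4: 877 * 0.971 = 852
Band 5: 790 * 0.964 = 762
Band 6: 337 * 0.922 = 311
Band 7: 1138 * 0.943 + 537 * 0.277 = 1073 + 149 = 1222
Population now: 0–9=260, 10–19=608, 20–29=273, 30–39=852, 40–49=762, 50–59=311, 60+=1222

1222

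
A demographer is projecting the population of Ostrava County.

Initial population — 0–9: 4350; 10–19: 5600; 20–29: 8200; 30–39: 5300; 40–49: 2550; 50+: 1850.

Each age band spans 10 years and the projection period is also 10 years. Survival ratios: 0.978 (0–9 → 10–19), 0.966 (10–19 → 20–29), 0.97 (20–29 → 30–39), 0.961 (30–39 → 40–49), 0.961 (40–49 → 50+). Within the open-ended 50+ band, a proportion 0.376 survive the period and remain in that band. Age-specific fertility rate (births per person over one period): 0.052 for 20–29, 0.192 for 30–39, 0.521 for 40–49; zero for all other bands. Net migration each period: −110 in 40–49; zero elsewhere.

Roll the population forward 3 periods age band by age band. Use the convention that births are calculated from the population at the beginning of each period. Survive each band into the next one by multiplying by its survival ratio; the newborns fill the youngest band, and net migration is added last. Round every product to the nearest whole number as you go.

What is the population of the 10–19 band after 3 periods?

Numbering the bands 1..6 from youngest to oldest:
— Period 1 —
Births: 8200 × 0.052 = 426, 5300 × 0.192 = 1018, 2550 × 0.521 = 1329 → 2773
Band 2: 4350 × 0.978 = 4254
Band 3: 5600 × 0.966 = 5410
Band 4: 8200 × 0.97 = 7954
Band 5: 5300 × 0.961 = 5093
Band 6: 2550 × 0.961 + 1850 × 0.376 = 2451 + 696 = 3147
Net migration: Band 5 − 110 → 4983
→ [2773, 4254, 5410, 7954, 4983, 3147]
— Period 2 —
Births: 5410 × 0.052 = 281, 7954 × 0.192 = 1527, 4983 × 0.521 = 2596 → 4404
Band 2: 2773 × 0.978 = 2712
Band 3: 4254 × 0.966 = 4109
Band 4: 5410 × 0.97 = 5248
Band 5: 7954 × 0.961 = 7644
Band 6: 4983 × 0.961 + 3147 × 0.376 = 4789 + 1183 = 5972
Net migration: Band 5 − 110 → 7534
→ [4404, 2712, 4109, 5248, 7534, 5972]
— Period 3 —
Births: 4109 × 0.052 = 214, 5248 × 0.192 = 1008, 7534 × 0.521 = 3925 → 5147
Band 2: 4404 × 0.978 = 4307
Band 3: 2712 × 0.966 = 2620
Band 4: 4109 × 0.97 = 3986
Band 5: 5248 × 0.961 = 5043
Band 6: 7534 × 0.961 + 5972 × 0.376 = 7240 + 2245 = 9485
Net migration: Band 5 − 110 → 4933
→ [5147, 4307, 2620, 3986, 4933, 9485]

4307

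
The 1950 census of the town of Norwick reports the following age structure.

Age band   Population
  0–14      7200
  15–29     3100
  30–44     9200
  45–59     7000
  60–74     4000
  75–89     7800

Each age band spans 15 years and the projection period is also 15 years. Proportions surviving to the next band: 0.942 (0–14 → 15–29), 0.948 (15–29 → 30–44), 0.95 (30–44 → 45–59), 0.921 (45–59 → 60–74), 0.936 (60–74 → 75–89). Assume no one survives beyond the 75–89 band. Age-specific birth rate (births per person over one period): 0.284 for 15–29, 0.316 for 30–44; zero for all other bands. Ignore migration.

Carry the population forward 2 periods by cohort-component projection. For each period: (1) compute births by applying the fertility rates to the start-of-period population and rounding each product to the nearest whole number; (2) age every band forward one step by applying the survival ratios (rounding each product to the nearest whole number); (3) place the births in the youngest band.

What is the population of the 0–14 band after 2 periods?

Let band 1 be 0–14 through band 6 = 75–89.
Period 1:
Births: 3100 × 0.284 = 880, 9200 × 0.316 = 2907 — total 3787
Band 2: 7200 × 0.942 = 6782
Band 3: 3100 × 0.948 = 2939
Band 4: 9200 × 0.95 = 8740
Band 5: 7000 × 0.921 = 6447
Band 6: 4000 × 0.936 = 3744
End of period: [3787, 6782, 2939, 8740, 6447, 3744]
Period 2:
Births: 6782 × 0.284 = 1926, 2939 × 0.316 = 929 — total 2855
Band 2: 3787 × 0.942 = 3567
Band 3: 6782 × 0.948 = 6429
Band 4: 2939 × 0.95 = 2792
Band 5: 8740 × 0.921 = 8050
Band 6: 6447 × 0.936 = 6034
End of period: [2855, 3567, 6429, 2792, 8050, 6034]

2855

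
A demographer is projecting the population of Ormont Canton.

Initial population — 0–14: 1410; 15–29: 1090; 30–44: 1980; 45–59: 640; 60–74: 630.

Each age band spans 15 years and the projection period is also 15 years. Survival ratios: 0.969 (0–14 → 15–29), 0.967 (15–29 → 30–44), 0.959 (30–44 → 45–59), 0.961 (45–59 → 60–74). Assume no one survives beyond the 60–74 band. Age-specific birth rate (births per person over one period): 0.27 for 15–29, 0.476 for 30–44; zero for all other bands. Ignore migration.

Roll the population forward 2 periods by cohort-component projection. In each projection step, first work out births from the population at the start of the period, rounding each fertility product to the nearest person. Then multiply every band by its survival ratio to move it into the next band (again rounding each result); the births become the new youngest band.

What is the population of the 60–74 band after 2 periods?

1825

After projecting period 1:
Births: 1090 × 0.27 = 294, 1980 × 0.476 = 942 — total 1236
15–29: 1410 × 0.969 = 1366
30–44: 1090 × 0.967 = 1054
45–59: 1980 × 0.959 = 1899
60–74: 640 × 0.961 = 615
Population now: 0–14=1236, 15–29=1366, 30–44=1054, 45–59=1899, 60–74=615
After projecting period 2:
Births: 1366 × 0.27 = 369, 1054 × 0.476 = 502 — total 871
15–29: 1236 × 0.969 = 1198
30–44: 1366 × 0.967 = 1321
45–59: 1054 × 0.959 = 1011
60–74: 1899 × 0.961 = 1825
Population now: 0–14=871, 15–29=1198, 30–44=1321, 45–59=1011, 60–74=1825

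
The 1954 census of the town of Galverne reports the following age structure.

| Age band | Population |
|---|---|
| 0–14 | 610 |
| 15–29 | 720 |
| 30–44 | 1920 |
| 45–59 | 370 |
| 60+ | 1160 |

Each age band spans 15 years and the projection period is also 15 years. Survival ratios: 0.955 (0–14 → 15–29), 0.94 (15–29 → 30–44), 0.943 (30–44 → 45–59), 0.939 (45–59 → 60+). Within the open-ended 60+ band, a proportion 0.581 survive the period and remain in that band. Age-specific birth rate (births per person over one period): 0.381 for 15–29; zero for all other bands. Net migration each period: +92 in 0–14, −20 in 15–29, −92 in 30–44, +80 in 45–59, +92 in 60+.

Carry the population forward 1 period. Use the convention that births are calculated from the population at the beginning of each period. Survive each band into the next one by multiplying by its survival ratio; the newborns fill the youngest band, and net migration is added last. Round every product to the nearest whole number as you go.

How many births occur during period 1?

After projecting period 1:
Births: 720 × 0.381 = 274
15–29: 610 × 0.955 = 583
30–44: 720 × 0.94 = 677
45–59: 1920 × 0.943 = 1811
60+: 370 × 0.939 + 1160 × 0.581 = 347 + 674 = 1021
Net migration: 0–14 + 92 → 366; 15–29 − 20 → 563; 30–44 − 92 → 585; 45–59 + 80 → 1891; 60+ + 92 → 1113
End of period: [366, 563, 585, 1891, 1113]

274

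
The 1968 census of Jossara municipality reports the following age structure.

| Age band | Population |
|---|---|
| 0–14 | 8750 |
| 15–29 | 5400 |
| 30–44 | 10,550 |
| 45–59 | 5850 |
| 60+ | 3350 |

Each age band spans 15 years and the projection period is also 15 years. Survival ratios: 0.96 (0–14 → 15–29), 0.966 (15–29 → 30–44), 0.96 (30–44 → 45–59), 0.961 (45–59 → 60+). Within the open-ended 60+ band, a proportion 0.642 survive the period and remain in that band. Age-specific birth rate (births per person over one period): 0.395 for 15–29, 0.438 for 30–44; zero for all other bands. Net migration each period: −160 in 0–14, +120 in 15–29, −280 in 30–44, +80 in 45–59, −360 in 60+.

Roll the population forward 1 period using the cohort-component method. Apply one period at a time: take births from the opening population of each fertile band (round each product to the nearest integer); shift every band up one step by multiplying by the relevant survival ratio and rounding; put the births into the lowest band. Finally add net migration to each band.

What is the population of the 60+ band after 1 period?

7413

— Period 1 —
Births: 5400 × 0.395 = 2133 ; 10550 × 0.438 = 4621 ⇒ total 6754
15–29: 8750 × 0.96 = 8400
30–44: 5400 × 0.966 = 5216
45–59: 10550 × 0.96 = 10128
60+: 5850 × 0.961 + 3350 × 0.642 = 5622 + 2151 = 7773
Net migration: 0–14 − 160 → 6594; 15–29 + 120 → 8520; 30–44 − 280 → 4936; 45–59 + 80 → 10208; 60+ − 360 → 7413
End of period: [6594, 8520, 4936, 10208, 7413]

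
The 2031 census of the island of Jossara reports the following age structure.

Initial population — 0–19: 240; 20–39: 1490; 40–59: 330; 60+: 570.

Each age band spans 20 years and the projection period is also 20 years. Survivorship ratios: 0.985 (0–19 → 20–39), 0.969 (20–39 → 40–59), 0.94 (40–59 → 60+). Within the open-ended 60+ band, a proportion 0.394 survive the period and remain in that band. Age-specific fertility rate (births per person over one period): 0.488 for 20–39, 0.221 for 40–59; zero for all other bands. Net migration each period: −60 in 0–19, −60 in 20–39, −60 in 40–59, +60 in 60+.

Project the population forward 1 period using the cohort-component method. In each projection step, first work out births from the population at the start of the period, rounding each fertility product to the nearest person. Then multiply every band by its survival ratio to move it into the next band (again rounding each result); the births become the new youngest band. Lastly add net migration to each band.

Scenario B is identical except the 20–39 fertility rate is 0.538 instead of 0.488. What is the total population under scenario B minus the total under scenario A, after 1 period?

75

Call the groups 1 to 4, youngest first.
— Period 1 —
Births: 1490 × 0.488 = 727, 330 × 0.221 = 73 → total 800
Group 2: 240 × 0.985 = 236
Group 3: 1490 × 0.969 = 1444
Group 4: 330 × 0.94 + 570 × 0.394 = 310 + 225 = 535
Net migration: Group 1 − 60 → 740; Group 2 − 60 → 176; Group 3 − 60 → 1384; Group 4 + 60 → 595
End of period: [740, 176, 1384, 595]
Scenario A total after 1 period: 2895
Scenario B projection —
— Period 1 —
Births: 1490 × 0.538 = 802, 330 × 0.221 = 73 → total 875
Group 2: 240 × 0.985 = 236
Group 3: 1490 × 0.969 = 1444
Group 4: 330 × 0.94 + 570 × 0.394 = 310 + 225 = 535
Net migration: Group 1 − 60 → 815; Group 2 − 60 → 176; Group 3 − 60 → 1384; Group 4 + 60 → 595
End of period: [815, 176, 1384, 595]
Scenario B total after 1 period: 2970
Difference B − A = 2970 − 2895 = 75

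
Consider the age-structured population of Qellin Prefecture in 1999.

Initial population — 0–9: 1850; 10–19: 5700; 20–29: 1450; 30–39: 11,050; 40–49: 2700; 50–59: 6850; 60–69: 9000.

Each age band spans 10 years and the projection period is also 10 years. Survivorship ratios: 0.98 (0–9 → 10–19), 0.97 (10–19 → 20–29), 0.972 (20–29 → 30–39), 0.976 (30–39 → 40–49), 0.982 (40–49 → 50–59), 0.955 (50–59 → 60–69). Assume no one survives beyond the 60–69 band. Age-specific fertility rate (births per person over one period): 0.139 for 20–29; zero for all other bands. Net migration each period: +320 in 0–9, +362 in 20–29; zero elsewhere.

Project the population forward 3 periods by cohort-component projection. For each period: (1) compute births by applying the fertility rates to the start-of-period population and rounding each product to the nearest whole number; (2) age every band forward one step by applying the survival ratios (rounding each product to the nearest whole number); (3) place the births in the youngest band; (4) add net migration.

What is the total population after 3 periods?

21705

Period 1.
Births: 1450 × 0.139 = 202
10–19: 1850 × 0.98 = 1813
20–29: 5700 × 0.97 = 5529
30–39: 1450 × 0.972 = 1409
40–49: 11050 × 0.976 = 10785
50–59: 2700 × 0.982 = 2651
60–69: 6850 × 0.955 = 6542
Net migration: 0–9 + 320 → 522; 20–29 + 362 → 5891
Giving 522 / 1813 / 5891 / 1409 / 10785 / 2651 / 6542.
Period 2.
Births: 5891 × 0.139 = 819
10–19: 522 × 0.98 = 512
20–29: 1813 × 0.97 = 1759
30–39: 5891 × 0.972 = 5726
40–49: 1409 × 0.976 = 1375
50–59: 10785 × 0.982 = 10591
60–69: 2651 × 0.955 = 2532
Net migration: 0–9 + 320 → 1139; 20–29 + 362 → 2121
Giving 1139 / 512 / 2121 / 5726 / 1375 / 10591 / 2532.
Period 3.
Births: 2121 × 0.139 = 295
10–19: 1139 × 0.98 = 1116
20–29: 512 × 0.97 = 497
30–39: 2121 × 0.972 = 2062
40–49: 5726 × 0.976 = 5589
50–59: 1375 × 0.982 = 1350
60–69: 10591 × 0.955 = 10114
Net migration: 0–9 + 320 → 615; 20–29 + 362 → 859
Giving 615 / 1116 / 859 / 2062 / 5589 / 1350 / 10114.
Total after period 3: 615 + 1116 + 859 + 2062 + 5589 + 1350 + 10114 = 21705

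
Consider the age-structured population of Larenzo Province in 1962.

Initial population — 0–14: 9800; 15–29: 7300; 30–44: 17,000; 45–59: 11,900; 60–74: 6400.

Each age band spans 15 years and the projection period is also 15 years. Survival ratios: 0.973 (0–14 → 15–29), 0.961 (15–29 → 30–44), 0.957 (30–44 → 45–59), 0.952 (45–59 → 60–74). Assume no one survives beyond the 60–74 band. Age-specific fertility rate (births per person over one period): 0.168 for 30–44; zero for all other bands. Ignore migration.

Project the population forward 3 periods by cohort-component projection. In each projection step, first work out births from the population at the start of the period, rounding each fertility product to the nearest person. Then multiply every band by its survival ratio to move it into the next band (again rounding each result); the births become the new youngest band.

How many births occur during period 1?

2856

Period 1:
Births: 17000 × 0.168 = 2856
15–29: 9800 × 0.973 = 9535
30–44: 7300 × 0.961 = 7015
45–59: 17000 × 0.957 = 16269
60–74: 11900 × 0.952 = 11329
→ [2856, 9535, 7015, 16269, 11329]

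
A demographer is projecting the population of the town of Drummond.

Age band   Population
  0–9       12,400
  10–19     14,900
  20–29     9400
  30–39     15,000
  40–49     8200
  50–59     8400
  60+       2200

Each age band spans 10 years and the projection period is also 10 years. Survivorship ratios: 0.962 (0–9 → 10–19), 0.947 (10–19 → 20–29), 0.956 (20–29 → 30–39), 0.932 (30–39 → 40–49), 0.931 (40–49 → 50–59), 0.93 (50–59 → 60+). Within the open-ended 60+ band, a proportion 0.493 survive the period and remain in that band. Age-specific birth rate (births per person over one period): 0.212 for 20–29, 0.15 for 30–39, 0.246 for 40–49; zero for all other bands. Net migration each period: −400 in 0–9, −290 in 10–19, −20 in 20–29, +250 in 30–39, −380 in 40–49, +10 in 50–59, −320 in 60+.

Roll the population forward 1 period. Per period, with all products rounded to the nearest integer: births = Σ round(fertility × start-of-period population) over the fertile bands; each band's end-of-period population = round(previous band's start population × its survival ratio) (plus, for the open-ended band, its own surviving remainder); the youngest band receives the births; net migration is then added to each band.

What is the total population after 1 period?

Period 1:
Births: 9400 * 0.212 = 1993 ; 15000 * 0.15 = 2250 ; 8200 * 0.246 = 2017 ⇒ total 6260
10–19: 12400 * 0.962 = 11929
20–29: 14900 * 0.947 = 14110
30–39: 9400 * 0.956 = 8986
40–49: 15000 * 0.932 = 13980
50–59: 8200 * 0.931 = 7634
60+: 8400 * 0.93 + 2200 * 0.493 = 7812 + 1085 = 8897
Net migration: 0–9 − 400 → 5860; 10–19 − 290 → 11639; 20–29 − 20 → 14090; 30–39 + 250 → 9236; 40–49 − 380 → 13600; 50–59 + 10 → 7644; 60+ − 320 → 8577
Population now: 0–9=5860, 10–19=11639, 20–29=14090, 30–39=9236, 40–49=13600, 50–59=7644, 60+=8577
Total after period 1: 5860 + 11639 + 14090 + 9236 + 13600 + 7644 + 8577 = 70646

70646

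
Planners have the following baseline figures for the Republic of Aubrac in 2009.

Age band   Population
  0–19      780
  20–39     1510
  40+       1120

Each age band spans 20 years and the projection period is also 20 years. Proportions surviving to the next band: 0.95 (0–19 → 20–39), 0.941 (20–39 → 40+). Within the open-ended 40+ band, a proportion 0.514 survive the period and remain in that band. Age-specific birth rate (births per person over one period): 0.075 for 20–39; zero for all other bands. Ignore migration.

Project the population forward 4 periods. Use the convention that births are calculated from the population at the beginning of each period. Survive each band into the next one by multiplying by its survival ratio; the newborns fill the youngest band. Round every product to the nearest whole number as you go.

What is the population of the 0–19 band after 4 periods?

4

Call the bands 1 to 3, youngest first.
— Period 1 —
Births: 1510 × 0.075 = 113
Band 2: 780 × 0.95 = 741
Band 3: 1510 × 0.941 + 1120 × 0.514 = 1421 + 576 = 1997
Giving 113 / 741 / 1997.
— Period 2 —
Births: 741 × 0.075 = 56
Band 2: 113 × 0.95 = 107
Band 3: 741 × 0.941 + 1997 × 0.514 = 697 + 1026 = 1723
Giving 56 / 107 / 1723.
— Period 3 —
Births: 107 × 0.075 = 8
Band 2: 56 × 0.95 = 53
Band 3: 107 × 0.941 + 1723 × 0.514 = 101 + 886 = 987
Giving 8 / 53 / 987.
— Period 4 —
Births: 53 × 0.075 = 4
Band 2: 8 × 0.95 = 8
Band 3: 53 × 0.941 + 987 × 0.514 = 50 + 507 = 557
Giving 4 / 8 / 557.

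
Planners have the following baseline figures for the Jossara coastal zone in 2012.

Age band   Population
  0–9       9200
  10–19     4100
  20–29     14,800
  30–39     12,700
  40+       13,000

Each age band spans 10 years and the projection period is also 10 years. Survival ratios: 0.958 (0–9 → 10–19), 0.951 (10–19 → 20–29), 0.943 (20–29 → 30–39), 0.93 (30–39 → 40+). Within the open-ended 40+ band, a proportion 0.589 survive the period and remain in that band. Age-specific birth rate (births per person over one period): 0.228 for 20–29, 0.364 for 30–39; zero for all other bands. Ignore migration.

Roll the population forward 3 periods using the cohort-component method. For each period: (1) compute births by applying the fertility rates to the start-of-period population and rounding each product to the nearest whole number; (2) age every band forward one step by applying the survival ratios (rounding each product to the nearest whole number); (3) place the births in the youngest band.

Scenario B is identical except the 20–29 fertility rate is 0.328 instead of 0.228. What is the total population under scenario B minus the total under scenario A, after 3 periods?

2560

— Period 1 —
Births: 14800 * 0.228 = 3374 ; 12700 * 0.364 = 4623 → 7997
10–19: 9200 * 0.958 = 8814
20–29: 4100 * 0.951 = 3899
30–39: 14800 * 0.943 = 13956
40+: 12700 * 0.93 + 13000 * 0.589 = 11811 + 7657 = 19468
End of period: [7997, 8814, 3899, 13956, 19468]
— Period 2 —
Births: 3899 * 0.228 = 889 ; 13956 * 0.364 = 5080 → 5969
10–19: 7997 * 0.958 = 7661
20–29: 8814 * 0.951 = 8382
30–39: 3899 * 0.943 = 3677
40+: 13956 * 0.93 + 19468 * 0.589 = 12979 + 11467 = 24446
End of period: [5969, 7661, 8382, 3677, 24446]
— Period 3 —
Births: 8382 * 0.228 = 1911 ; 3677 * 0.364 = 1338 → 3249
10–19: 5969 * 0.958 = 5718
20–29: 7661 * 0.951 = 7286
30–39: 8382 * 0.943 = 7904
40+: 3677 * 0.93 + 24446 * 0.589 = 3420 + 14399 = 17819
End of period: [3249, 5718, 7286, 7904, 17819]
Scenario A total after 3 periods: 41976
Scenario B projection —
— Period 1 —
Births: 14800 * 0.328 = 4854 ; 12700 * 0.364 = 4623 → 9477
10–19: 9200 * 0.958 = 8814
20–29: 4100 * 0.951 = 3899
30–39: 14800 * 0.943 = 13956
40+: 12700 * 0.93 + 13000 * 0.589 = 11811 + 7657 = 19468
End of period: [9477, 8814, 3899, 13956, 19468]
— Period 2 —
Births: 3899 * 0.328 = 1279 ; 13956 * 0.364 = 5080 → 6359
10–19: 9477 * 0.958 = 9079
20–29: 8814 * 0.951 = 8382
30–39: 3899 * 0.943 = 3677
40+: 13956 * 0.93 + 19468 * 0.589 = 12979 + 11467 = 24446
End of period: [6359, 9079, 8382, 3677, 24446]
— Period 3 —
Births: 8382 * 0.328 = 2749 ; 3677 * 0.364 = 1338 → 4087
10–19: 6359 * 0.958 = 6092
20–29: 9079 * 0.951 = 8634
30–39: 8382 * 0.943 = 7904
40+: 3677 * 0.93 + 24446 * 0.589 = 3420 + 14399 = 17819
End of period: [4087, 6092, 8634, 7904, 17819]
Scenario B total after 3 periods: 44536
Difference B − A = 44536 − 41976 = 2560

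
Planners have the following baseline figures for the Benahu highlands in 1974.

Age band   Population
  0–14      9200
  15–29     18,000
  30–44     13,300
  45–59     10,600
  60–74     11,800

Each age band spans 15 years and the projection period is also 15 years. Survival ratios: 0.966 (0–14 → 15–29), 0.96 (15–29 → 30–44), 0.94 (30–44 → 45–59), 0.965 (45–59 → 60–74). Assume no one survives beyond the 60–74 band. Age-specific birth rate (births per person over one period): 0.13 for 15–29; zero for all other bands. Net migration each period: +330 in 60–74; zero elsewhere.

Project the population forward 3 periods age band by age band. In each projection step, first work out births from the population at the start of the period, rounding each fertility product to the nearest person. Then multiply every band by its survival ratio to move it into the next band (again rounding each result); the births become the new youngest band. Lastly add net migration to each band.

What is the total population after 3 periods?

27604

(Bands numbered youngest = 1 to oldest = 5.)
After projecting period 1:
Births: 18000 × 0.13 = 2340
Band 2: 9200 × 0.966 = 8887
Band 3: 18000 × 0.96 = 17280
Band 4: 13300 × 0.94 = 12502
Band 5: 10600 × 0.965 = 10229
Net migration: Band 5 + 330 → 10559
→ [2340, 8887, 17280, 12502, 10559]
After projecting period 2:
Births: 8887 × 0.13 = 1155
Band 2: 2340 × 0.966 = 2260
Band 3: 8887 × 0.96 = 8532
Band 4: 17280 × 0.94 = 16243
Band 5: 12502 × 0.965 = 12064
Net migration: Band 5 + 330 → 12394
→ [1155, 2260, 8532, 16243, 12394]
After projecting period 3:
Births: 2260 × 0.13 = 294
Band 2: 1155 × 0.966 = 1116
Band 3: 2260 × 0.96 = 2170
Band 4: 8532 × 0.94 = 8020
Band 5: 16243 × 0.965 = 15674
Net migration: Band 5 + 330 → 16004
→ [294, 1116, 2170, 8020, 16004]
Total after period 3: 294 + 1116 + 2170 + 8020 + 16004 = 27604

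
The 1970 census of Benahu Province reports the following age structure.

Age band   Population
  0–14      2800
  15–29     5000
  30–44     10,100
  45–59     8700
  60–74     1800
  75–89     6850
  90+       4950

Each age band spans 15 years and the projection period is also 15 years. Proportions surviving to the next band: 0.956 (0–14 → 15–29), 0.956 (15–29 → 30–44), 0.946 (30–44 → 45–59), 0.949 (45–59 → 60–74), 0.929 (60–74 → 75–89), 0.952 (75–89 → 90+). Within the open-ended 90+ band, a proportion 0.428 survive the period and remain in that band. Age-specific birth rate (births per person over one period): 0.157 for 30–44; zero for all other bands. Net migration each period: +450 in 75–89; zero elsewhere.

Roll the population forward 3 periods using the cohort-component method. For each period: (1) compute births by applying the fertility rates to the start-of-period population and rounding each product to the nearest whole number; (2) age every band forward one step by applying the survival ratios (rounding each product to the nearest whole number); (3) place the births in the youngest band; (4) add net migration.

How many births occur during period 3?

[period 1]
Births: 10100 × 0.157 = 1586
15–29: 2800 × 0.956 = 2677
30–44: 5000 × 0.956 = 4780
45–59: 10100 × 0.946 = 9555
60–74: 8700 × 0.949 = 8256
75–89: 1800 × 0.929 = 1672
90+: 6850 × 0.952 + 4950 × 0.428 = 6521 + 2119 = 8640
Net migration: 75–89 + 450 → 2122
Population now: 0–14=1586, 15–29=2677, 30–44=4780, 45–59=9555, 60–74=8256, 75–89=2122, 90+=8640
[period 2]
Births: 4780 × 0.157 = 750
15–29: 1586 × 0.956 = 1516
30–44: 2677 × 0.956 = 2559
45–59: 4780 × 0.946 = 4522
60–74: 9555 × 0.949 = 9068
75–89: 8256 × 0.929 = 7670
90+: 2122 × 0.952 + 8640 × 0.428 = 2020 + 3698 = 5718
Net migration: 75–89 + 450 → 8120
Population now: 0–14=750, 15–29=1516, 30–44=2559, 45–59=4522, 60–74=9068, 75–89=8120, 90+=5718
[period 3]
Births: 2559 × 0.157 = 402
15–29: 750 × 0.956 = 717
30–44: 1516 × 0.956 = 1449
45–59: 2559 × 0.946 = 2421
60–74: 4522 × 0.949 = 4291
75–89: 9068 × 0.929 = 8424
90+: 8120 × 0.952 + 5718 × 0.428 = 7730 + 2447 = 10177
Net migration: 75–89 + 450 → 8874
Population now: 0–14=402, 15–29=717, 30–44=1449, 45–59=2421, 60–74=4291, 75–89=8874, 90+=10177

402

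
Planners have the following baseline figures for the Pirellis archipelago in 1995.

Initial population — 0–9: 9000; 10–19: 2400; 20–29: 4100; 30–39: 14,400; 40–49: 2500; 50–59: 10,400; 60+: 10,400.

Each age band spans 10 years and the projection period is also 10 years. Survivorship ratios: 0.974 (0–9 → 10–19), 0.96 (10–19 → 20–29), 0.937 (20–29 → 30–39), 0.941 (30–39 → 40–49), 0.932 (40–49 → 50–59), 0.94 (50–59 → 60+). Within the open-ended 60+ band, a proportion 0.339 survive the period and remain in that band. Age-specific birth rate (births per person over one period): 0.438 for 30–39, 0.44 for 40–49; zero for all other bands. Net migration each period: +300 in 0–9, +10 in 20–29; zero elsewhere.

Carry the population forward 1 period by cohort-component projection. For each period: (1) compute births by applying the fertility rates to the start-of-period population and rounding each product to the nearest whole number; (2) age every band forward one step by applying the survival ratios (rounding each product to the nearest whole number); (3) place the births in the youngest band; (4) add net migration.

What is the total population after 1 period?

51811

Period 1.
Births: 14400 × 0.438 = 6307 ; 2500 × 0.44 = 1100 — total 7407
10–19: 9000 × 0.974 = 8766
20–29: 2400 × 0.96 = 2304
30–39: 4100 × 0.937 = 3842
40–49: 14400 × 0.941 = 13550
50–59: 2500 × 0.932 = 2330
60+: 10400 × 0.94 + 10400 × 0.339 = 9776 + 3526 = 13302
Net migration: 0–9 + 300 → 7707; 20–29 + 10 → 2314
Population now: 0–9=7707, 10–19=8766, 20–29=2314, 30–39=3842, 40–49=13550, 50–59=2330, 60+=13302
Total after period 1: 7707 + 8766 + 2314 + 3842 + 13550 + 2330 + 13302 = 51811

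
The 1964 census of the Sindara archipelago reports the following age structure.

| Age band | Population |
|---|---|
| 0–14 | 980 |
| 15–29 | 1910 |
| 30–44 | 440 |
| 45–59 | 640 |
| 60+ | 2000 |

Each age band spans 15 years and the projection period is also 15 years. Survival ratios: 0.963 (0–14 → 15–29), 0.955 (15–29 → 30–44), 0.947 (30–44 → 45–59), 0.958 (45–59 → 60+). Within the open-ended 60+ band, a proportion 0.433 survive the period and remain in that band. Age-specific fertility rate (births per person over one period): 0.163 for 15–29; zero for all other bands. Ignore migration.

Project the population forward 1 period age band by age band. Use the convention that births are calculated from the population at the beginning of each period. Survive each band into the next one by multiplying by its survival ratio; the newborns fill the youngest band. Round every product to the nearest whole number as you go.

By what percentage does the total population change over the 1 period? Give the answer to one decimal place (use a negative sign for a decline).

-16.7

Call the groups 1 to 5, youngest first.
— Period 1 —
Births: 1910 × 0.163 = 311
Group 2: 980 × 0.963 = 944
Group 3: 1910 × 0.955 = 1824
Group 4: 440 × 0.947 = 417
Group 5: 640 × 0.958 + 2000 × 0.433 = 613 + 866 = 1479
Giving 311 / 944 / 1824 / 417 / 1479.
Total: 5970 → 4975; change = -995; percentage change = -16.7%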